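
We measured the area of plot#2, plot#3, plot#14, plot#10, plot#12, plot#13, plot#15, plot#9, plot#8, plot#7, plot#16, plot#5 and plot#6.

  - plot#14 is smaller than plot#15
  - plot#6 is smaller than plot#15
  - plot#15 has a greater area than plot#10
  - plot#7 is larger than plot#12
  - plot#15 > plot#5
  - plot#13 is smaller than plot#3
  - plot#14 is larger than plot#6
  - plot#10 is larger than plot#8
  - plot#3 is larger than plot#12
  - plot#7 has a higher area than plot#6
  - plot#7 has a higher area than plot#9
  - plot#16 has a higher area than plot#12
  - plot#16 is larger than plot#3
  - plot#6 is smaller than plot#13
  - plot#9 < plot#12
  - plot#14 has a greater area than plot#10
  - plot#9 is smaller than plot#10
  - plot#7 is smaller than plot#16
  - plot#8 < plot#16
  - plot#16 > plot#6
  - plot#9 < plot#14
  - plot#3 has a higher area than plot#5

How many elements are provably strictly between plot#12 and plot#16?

Chaining upward from plot#12 reaches: plot#7, plot#3.
Chaining downward from plot#16 reaches: plot#9, plot#6, plot#13, plot#5, plot#7, plot#8, plot#3.
Strictly between plot#12 and plot#16 are those in both lists: plot#7, plot#3 — 2 elements.

2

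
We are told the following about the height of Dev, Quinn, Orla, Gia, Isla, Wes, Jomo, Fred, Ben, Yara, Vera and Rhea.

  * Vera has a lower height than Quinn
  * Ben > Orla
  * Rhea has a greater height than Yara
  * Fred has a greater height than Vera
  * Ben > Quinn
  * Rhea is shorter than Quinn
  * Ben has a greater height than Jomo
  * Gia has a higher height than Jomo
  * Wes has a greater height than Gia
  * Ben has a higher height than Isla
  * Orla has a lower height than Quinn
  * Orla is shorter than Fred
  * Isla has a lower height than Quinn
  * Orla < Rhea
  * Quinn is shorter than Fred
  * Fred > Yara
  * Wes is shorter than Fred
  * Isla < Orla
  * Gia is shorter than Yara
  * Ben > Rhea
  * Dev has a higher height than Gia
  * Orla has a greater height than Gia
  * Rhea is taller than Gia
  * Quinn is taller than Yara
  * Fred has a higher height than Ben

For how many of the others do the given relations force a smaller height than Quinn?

7

From Quinn the given relations immediately reach Isla, Vera, Yara, Orla, Rhea.
From those, Gia — 6 in total.
From those, Jomo — 7 in total.
No other element is forced below Quinn by the given relations, so the count is 7.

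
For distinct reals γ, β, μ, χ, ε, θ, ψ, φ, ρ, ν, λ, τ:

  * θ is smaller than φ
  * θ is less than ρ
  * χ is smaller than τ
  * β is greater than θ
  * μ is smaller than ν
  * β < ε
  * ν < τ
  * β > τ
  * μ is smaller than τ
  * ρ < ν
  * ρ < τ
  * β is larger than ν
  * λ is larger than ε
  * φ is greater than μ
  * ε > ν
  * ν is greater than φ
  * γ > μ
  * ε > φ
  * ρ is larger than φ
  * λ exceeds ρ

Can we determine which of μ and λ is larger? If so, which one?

μ < φ and φ < ρ give μ < ρ.
Then ρ < ν extends the chain to ν.
With ν < τ: μ < φ < ρ < ν < τ.
With τ < β: μ < φ < ρ < ν < τ < β.
Then β < ε extends the chain to ε.
With ε < λ: μ < φ < ρ < ν < τ < β < ε < λ.
So λ is larger.

λ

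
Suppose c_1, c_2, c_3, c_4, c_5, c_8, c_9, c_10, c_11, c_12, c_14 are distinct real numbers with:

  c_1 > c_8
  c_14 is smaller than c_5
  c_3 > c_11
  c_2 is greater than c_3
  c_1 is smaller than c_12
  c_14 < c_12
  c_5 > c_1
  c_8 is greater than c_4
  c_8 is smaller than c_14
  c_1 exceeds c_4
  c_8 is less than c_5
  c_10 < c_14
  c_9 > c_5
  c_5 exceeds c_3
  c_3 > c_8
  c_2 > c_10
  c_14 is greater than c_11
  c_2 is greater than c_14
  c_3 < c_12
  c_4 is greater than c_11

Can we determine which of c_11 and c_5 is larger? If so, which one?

c_11 < c_4 and c_4 < c_8 give c_11 < c_8.
With c_8 < c_1: c_11 < c_4 < c_8 < c_1.
With c_1 < c_5: c_11 < c_4 < c_8 < c_1 < c_5.
So c_5 is larger.

c_5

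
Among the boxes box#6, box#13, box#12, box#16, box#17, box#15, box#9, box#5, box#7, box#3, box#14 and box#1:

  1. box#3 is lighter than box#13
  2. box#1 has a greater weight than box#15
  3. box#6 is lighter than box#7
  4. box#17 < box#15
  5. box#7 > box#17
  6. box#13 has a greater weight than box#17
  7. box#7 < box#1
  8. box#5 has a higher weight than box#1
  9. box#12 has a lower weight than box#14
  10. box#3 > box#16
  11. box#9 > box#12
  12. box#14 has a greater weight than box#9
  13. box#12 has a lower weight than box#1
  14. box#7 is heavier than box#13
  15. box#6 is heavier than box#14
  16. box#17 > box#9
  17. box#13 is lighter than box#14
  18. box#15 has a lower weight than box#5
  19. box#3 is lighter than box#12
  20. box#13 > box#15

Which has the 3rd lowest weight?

box#12

The consecutive relations fix a unique order: box#16 < box#3 < box#12 < box#9 < box#17 < box#15 < box#13 < box#14 < box#6 < box#7 < box#1 < box#5.
Counting 3 from the smallest end gives box#12.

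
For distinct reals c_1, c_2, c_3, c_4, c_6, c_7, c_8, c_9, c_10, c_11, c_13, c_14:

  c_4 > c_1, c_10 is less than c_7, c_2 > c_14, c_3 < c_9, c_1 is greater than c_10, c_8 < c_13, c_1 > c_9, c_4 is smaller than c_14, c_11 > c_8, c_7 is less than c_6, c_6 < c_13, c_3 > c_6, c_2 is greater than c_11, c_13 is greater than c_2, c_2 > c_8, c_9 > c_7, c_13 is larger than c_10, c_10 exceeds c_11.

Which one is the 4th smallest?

Chaining the given pairs: c_8 < c_11 < c_10 < c_7 < c_6 < c_3 < c_9 < c_1 < c_4 < c_14 < c_2 < c_13.
Counting 4 from the smallest end gives c_7.

c_7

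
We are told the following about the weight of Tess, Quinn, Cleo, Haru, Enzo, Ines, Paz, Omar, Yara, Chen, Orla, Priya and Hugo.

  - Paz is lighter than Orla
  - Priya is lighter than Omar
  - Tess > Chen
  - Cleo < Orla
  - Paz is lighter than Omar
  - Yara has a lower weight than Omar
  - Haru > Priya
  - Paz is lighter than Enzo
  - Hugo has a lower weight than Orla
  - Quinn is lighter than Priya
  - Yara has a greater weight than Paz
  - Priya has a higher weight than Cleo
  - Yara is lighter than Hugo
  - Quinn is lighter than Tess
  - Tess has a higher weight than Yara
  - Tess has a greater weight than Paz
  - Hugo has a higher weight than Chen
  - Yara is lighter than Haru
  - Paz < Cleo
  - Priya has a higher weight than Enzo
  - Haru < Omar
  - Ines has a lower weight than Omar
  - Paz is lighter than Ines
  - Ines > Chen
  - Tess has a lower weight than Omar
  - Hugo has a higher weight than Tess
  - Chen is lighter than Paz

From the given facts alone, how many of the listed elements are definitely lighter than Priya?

5

Directly below Priya: Cleo, Quinn, Enzo.
One step further: Paz (4 so far).
One step further: Chen (5 so far).
Nothing else is reachable below Priya; 5 in all.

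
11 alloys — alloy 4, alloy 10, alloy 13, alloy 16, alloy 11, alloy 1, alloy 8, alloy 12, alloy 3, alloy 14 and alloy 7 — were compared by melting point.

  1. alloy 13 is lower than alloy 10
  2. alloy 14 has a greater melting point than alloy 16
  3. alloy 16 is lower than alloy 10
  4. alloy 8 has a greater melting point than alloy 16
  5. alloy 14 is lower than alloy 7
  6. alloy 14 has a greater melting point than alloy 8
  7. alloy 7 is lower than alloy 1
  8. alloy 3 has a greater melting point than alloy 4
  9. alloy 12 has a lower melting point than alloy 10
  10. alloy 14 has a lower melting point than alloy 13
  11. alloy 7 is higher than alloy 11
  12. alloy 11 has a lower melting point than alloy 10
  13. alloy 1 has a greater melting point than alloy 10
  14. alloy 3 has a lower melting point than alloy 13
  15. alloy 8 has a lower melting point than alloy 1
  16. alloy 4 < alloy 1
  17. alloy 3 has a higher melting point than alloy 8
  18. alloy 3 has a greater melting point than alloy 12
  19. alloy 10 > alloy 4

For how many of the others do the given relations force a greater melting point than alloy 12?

4

The elements the relations force above alloy 12 are alloy 3, alloy 13, alloy 10, alloy 1 — no chain reaches any other.
That is 4.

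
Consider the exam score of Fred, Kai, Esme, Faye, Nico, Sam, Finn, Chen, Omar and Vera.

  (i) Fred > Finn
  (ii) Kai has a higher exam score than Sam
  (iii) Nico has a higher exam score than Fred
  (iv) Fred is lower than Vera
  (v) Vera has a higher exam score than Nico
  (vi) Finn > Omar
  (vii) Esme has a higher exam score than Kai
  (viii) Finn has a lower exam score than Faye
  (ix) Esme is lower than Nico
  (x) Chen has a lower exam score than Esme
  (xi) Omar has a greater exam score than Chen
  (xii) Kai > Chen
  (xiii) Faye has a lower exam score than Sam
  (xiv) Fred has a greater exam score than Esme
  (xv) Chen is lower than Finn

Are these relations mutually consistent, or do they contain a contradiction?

consistent

The single ordering Chen < Omar < Finn < Faye < Sam < Kai < Esme < Fred < Nico < Vera satisfies every listed relation, so no contradiction arises.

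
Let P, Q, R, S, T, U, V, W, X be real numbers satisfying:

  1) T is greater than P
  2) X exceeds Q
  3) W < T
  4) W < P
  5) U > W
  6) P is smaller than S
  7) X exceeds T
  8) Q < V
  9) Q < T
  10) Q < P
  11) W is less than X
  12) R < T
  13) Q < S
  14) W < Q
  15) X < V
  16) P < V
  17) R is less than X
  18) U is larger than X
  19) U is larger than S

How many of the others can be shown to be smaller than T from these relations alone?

4

From T the given relations immediately reach W, Q, P, R.
No other element is forced below T by the given relations, so the count is 4.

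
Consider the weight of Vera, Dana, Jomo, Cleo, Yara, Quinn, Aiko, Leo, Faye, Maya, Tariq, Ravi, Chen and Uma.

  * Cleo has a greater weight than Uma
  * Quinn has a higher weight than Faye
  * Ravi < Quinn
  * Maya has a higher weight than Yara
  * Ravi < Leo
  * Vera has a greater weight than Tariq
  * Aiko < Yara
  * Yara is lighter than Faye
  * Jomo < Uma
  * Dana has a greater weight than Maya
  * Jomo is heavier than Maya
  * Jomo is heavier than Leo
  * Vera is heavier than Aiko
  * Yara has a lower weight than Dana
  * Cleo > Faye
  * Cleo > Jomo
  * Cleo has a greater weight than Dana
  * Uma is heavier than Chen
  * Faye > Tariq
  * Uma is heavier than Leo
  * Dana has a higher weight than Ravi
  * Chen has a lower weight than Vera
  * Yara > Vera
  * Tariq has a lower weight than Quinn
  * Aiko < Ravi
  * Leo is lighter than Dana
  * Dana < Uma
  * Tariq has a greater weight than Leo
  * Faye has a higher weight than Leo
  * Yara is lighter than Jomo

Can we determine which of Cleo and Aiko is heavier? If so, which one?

Aiko < Ravi and Ravi < Leo give Aiko < Leo.
With Leo < Tariq: Aiko < Ravi < Leo < Tariq.
With Tariq < Vera: Aiko < Ravi < Leo < Tariq < Vera.
With Vera < Yara: Aiko < Ravi < Leo < Tariq < Vera < Yara.
Then Yara < Maya extends the chain to Maya.
Then Maya < Dana extends the chain to Dana.
With Dana < Uma: Aiko < Ravi < Leo < Tariq < Vera < Yara < Maya < Dana < Uma.
With Uma < Cleo: Aiko < Ravi < Leo < Tariq < Vera < Yara < Maya < Dana < Uma < Cleo.
So Cleo is heavier.

Cleo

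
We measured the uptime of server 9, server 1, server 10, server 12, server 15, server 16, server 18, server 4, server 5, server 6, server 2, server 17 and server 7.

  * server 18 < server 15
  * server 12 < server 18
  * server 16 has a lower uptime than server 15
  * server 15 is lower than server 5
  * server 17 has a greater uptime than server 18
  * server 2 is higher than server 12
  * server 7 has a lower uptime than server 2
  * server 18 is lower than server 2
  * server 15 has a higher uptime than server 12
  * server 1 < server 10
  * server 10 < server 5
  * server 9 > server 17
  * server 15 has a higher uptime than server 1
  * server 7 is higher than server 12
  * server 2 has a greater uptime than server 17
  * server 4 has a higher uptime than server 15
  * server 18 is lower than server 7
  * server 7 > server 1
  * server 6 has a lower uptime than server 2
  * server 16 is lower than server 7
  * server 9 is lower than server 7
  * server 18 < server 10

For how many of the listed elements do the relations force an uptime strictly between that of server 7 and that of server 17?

1

The relations place server 17 below server 7. An element lies strictly between them when it is forced above server 17 and also forced below server 7.
Above server 17: {server 9, server 2}. Below server 7: {server 1, server 12, server 18, server 16, server 9}.
Intersection: {server 9} — 1.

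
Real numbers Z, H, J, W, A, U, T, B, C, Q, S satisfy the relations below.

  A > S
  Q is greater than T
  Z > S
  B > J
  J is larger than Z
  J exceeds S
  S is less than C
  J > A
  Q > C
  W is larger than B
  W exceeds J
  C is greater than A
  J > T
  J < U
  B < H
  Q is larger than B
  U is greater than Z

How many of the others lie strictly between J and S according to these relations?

2

Chaining upward from S reaches: A, Z, C, B, H, Q, W, U.
Chaining downward from J reaches: T, A, Z.
Strictly between S and J are those in both lists: A, Z — 2 elements.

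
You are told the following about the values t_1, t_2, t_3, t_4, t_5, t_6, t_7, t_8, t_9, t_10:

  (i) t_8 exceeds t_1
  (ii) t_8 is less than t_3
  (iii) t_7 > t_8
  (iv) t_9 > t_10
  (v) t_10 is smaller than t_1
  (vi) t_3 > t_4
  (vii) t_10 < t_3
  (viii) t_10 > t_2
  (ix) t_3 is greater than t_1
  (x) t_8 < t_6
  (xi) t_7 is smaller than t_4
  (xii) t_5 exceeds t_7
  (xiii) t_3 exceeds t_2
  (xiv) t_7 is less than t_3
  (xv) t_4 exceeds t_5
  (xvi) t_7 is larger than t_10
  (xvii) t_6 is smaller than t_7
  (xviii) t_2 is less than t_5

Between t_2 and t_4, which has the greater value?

t_4

Following the relations from t_2: t_2 < t_10 < t_1 < t_8 < t_6 < t_7 < t_5 < t_4.
So t_2 < t_4; t_4 is the larger of the two.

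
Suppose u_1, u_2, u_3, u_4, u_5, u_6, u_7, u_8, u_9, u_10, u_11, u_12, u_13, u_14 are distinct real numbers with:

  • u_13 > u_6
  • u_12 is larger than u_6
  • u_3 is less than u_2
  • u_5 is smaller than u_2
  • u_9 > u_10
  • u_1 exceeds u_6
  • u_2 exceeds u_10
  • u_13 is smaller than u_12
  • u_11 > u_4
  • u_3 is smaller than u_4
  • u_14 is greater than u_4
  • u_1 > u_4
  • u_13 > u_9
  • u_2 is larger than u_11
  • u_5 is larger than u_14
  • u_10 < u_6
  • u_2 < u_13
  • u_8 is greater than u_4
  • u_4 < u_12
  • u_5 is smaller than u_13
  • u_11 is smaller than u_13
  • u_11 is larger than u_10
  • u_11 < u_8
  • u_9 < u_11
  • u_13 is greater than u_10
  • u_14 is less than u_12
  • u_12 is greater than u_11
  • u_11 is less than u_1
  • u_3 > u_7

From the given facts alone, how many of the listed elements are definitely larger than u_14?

The elements the relations force above u_14 are u_5, u_2, u_13, u_12 — no chain reaches any other.
That is 4.

4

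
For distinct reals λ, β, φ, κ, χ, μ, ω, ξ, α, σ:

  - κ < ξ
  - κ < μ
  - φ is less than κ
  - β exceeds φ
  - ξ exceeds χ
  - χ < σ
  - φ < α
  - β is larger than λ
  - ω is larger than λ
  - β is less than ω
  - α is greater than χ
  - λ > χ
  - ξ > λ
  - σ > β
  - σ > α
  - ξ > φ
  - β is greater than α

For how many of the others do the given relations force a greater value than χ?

Directly above χ: α, λ, ξ, σ.
One step further: β, ω (6 so far).
Nothing else is reachable above χ; 6 in all.

6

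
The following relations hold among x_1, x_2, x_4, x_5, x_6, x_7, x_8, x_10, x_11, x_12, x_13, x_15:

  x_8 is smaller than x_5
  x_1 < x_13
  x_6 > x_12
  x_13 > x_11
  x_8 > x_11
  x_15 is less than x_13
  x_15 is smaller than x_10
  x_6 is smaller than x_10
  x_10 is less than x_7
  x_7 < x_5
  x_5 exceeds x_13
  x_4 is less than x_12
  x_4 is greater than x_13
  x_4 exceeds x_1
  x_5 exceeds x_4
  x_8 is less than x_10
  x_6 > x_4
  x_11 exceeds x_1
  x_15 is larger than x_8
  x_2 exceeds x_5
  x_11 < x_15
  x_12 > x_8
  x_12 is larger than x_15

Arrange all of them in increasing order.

x_1 < x_11 < x_8 < x_15 < x_13 < x_4 < x_12 < x_6 < x_10 < x_7 < x_5 < x_2

Nothing is placed below x_1, so it is least; from there x_1 < x_11; x_11 < x_8; x_8 < x_15; x_15 < x_13; x_13 < x_4; x_4 < x_12; x_12 < x_6; x_6 < x_10; x_10 < x_7; x_7 < x_5; x_5 < x_2, each given directly.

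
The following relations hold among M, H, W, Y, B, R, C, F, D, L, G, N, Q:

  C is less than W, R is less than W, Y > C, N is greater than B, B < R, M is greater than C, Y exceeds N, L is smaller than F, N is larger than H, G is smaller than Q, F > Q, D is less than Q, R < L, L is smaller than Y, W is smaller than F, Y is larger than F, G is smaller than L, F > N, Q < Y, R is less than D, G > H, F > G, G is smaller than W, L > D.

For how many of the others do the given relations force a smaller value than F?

10

From F the given relations immediately reach G, W, Q, L, N.
From those, H, C, B, R, D — 10 in total.
No other element is forced below F by the given relations, so the count is 10.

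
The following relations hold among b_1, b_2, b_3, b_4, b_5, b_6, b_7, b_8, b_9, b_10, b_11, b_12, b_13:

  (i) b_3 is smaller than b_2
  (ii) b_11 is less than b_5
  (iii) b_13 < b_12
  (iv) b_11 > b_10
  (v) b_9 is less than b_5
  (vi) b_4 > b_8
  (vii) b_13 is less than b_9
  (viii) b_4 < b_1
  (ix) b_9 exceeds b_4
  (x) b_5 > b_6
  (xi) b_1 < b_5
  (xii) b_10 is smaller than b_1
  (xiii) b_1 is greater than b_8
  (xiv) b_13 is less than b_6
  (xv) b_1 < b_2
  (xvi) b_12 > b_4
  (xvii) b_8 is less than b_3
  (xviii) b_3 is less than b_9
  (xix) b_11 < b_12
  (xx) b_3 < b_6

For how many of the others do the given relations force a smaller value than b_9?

The elements the relations force below b_9 are b_8, b_3, b_4, b_13 — no chain reaches any other.
That is 4.

4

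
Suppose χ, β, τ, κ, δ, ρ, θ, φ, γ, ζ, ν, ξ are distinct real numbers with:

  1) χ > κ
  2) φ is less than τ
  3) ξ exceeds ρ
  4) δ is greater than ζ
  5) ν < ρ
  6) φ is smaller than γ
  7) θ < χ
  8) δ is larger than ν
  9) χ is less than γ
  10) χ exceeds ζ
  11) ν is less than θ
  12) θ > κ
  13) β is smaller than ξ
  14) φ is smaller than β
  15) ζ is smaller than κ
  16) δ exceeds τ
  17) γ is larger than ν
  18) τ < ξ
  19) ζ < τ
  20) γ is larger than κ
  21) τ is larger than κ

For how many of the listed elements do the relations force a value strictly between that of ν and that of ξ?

The relations place ν below ξ. An element lies strictly between them when it is forced above ν and also forced below ξ.
Above ν: {θ, χ, ρ, δ, γ}. Below ξ: {ζ, κ, φ, β, τ, ρ}.
Intersection: {ρ} — 1.

1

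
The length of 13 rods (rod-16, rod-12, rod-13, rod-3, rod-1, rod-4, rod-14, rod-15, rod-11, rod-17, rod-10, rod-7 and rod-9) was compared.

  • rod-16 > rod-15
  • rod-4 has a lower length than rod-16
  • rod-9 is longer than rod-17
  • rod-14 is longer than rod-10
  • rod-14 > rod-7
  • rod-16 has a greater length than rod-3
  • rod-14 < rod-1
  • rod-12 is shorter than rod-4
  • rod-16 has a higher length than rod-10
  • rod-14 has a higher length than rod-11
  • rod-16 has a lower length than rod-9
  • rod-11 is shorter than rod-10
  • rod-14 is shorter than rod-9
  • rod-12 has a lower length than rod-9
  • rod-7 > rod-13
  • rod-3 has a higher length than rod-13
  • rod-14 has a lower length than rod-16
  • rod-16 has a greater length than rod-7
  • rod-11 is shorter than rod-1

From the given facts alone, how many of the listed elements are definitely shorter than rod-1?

Directly below rod-1: rod-11, rod-14.
One step further: rod-7, rod-10 (4 so far).
One step further: rod-13 (5 so far).
No other element is forced below rod-1 by the given relations, so the count is 5.

5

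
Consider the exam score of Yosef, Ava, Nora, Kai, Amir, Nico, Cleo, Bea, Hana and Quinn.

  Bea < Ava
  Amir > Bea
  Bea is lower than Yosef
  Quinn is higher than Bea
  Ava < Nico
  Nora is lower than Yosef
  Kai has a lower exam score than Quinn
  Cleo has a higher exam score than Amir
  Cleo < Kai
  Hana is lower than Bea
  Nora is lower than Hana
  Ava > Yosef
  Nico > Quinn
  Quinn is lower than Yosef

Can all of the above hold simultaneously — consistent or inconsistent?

consistent

Every relation is compatible with Nora < Hana < Bea < Amir < Cleo < Kai < Quinn < Yosef < Ava < Nico; the set is consistent.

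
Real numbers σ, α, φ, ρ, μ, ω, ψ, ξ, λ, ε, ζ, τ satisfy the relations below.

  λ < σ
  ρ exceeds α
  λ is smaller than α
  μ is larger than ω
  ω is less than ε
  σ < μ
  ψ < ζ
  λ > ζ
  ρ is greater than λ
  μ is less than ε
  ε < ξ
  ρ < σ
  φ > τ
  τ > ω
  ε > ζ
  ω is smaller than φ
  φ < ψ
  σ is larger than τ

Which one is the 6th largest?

The consecutive relations fix a unique order: ω < τ < φ < ψ < ζ < λ < α < ρ < σ < μ < ε < ξ.
Counting 6 from the largest end gives α.

α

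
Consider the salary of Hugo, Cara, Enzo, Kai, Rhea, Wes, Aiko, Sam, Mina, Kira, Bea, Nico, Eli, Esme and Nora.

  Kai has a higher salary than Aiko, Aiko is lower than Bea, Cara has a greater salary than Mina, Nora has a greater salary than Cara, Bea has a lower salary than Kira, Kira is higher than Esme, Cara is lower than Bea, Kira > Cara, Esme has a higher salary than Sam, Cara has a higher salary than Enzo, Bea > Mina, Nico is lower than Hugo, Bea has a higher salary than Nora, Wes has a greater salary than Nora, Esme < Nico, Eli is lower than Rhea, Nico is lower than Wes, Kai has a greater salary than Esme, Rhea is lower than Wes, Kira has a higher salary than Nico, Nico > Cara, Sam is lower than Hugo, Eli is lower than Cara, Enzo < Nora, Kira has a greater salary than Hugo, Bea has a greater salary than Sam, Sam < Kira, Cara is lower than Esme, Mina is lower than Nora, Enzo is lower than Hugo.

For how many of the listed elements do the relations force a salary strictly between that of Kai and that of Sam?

1

The relations place Sam below Kai. An element lies strictly between them when it is forced above Sam and also forced below Kai.
Above Sam: {Esme, Nico, Hugo, Bea, Kira, Wes}. Below Kai: {Enzo, Aiko, Eli, Mina, Cara, Esme}.
Intersection: {Esme} — 1.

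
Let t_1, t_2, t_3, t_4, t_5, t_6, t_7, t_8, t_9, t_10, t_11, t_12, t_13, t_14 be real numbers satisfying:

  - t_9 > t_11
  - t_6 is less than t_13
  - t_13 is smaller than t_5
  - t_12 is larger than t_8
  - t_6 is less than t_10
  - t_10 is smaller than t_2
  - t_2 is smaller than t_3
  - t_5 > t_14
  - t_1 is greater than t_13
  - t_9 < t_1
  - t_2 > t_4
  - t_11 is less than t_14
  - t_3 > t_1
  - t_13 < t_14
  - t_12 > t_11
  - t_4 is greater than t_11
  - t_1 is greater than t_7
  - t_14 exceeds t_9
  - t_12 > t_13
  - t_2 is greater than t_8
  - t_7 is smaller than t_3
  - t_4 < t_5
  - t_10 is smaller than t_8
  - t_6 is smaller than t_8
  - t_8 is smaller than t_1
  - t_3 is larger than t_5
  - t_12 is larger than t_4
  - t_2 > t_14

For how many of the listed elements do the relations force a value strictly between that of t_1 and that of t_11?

The relations place t_11 below t_1. An element lies strictly between them when it is forced above t_11 and also forced below t_1.
Above t_11: {t_9, t_4, t_14, t_5, t_2, t_12, t_3}. Below t_1: {t_9, t_6, t_13, t_7, t_10, t_8}.
Intersection: {t_9} — 1.

1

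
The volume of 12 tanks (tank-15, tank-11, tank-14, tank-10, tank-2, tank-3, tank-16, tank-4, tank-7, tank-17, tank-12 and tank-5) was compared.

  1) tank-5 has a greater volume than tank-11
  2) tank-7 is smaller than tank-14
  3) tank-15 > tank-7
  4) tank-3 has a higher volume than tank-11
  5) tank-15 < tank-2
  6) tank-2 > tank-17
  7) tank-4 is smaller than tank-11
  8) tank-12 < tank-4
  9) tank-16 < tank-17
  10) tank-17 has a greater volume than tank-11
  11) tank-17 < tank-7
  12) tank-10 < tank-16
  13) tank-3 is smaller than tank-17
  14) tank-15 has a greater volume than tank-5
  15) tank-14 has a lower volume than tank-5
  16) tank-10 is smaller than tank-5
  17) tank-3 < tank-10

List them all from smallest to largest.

tank-12 < tank-4 < tank-11 < tank-3 < tank-10 < tank-16 < tank-17 < tank-7 < tank-14 < tank-5 < tank-15 < tank-2

Nothing is placed below tank-12, so it is least; from there tank-12 < tank-4; tank-4 < tank-11; tank-11 < tank-3; tank-3 < tank-10; tank-10 < tank-16; tank-16 < tank-17; tank-17 < tank-7; tank-7 < tank-14; tank-14 < tank-5; tank-5 < tank-15; tank-15 < tank-2, each given directly.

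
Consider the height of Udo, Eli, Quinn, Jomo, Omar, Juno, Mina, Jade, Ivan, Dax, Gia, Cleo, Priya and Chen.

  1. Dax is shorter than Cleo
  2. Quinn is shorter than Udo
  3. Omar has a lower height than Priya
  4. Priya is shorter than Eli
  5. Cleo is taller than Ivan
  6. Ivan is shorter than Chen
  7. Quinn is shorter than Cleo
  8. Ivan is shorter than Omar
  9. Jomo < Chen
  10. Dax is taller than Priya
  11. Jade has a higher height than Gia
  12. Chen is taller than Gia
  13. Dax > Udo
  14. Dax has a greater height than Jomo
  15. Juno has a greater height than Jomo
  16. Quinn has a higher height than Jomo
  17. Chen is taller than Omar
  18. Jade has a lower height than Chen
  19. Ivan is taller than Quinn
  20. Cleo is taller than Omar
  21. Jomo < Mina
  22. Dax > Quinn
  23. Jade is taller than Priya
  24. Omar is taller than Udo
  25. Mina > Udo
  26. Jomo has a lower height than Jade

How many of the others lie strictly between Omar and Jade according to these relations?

1

The relations place Omar below Jade. An element lies strictly between them when it is forced above Omar and also forced below Jade.
Above Omar: {Priya, Eli, Dax, Chen, Cleo}. Below Jade: {Gia, Jomo, Quinn, Ivan, Udo, Priya}.
Intersection: {Priya} — 1.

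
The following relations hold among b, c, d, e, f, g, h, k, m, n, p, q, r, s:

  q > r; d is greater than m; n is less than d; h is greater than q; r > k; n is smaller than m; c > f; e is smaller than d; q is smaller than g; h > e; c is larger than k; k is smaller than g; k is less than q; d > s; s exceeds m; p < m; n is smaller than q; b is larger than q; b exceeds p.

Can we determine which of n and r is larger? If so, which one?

undetermined

Following every chain through n: above n we get m, s, q, d, g, h, b.
r is not reached, and no chain runs the other way from r to n.
So the given relations leave the order of n and r undetermined.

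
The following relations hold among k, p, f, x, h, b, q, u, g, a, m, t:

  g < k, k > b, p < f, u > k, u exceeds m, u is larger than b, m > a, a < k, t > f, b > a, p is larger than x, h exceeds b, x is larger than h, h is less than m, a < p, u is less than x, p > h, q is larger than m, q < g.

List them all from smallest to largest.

Nothing is placed below a, so it is least; from there a < b; b < h; h < m; m < q; q < g; g < k; k < u; u < x; x < p; p < f; f < t, each given directly.

a < b < h < m < q < g < k < u < x < p < f < t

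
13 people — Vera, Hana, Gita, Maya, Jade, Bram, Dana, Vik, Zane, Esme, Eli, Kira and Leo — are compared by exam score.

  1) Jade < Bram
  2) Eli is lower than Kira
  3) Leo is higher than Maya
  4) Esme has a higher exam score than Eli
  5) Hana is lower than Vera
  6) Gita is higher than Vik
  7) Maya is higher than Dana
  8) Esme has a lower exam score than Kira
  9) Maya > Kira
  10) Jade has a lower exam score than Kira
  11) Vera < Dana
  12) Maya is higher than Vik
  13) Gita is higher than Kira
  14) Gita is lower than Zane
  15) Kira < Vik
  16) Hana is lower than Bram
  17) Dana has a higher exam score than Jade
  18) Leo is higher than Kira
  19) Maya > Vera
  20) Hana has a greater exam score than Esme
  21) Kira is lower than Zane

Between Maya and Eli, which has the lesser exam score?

Eli

Link the given pairs in sequence: Eli < Esme; Esme < Hana; Hana < Vera; Vera < Dana; Dana < Maya.
Together: Eli < Esme < Hana < Vera < Dana < Maya.
So Eli < Maya; Eli is the lower of the two.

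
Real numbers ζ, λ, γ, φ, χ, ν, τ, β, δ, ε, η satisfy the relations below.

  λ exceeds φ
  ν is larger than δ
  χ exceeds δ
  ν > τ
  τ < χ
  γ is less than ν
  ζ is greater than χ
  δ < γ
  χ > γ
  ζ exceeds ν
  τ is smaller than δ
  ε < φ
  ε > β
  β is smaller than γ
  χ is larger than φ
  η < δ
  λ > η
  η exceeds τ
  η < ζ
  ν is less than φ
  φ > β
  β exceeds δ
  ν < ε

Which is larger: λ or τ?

The relevant relations are τ < η; η < δ; δ < β; β < γ; γ < ν; ν < ε; ε < φ; φ < λ.
Together: τ < η < δ < β < γ < ν < ε < φ < λ.
So τ < λ; λ is the larger of the two.

λ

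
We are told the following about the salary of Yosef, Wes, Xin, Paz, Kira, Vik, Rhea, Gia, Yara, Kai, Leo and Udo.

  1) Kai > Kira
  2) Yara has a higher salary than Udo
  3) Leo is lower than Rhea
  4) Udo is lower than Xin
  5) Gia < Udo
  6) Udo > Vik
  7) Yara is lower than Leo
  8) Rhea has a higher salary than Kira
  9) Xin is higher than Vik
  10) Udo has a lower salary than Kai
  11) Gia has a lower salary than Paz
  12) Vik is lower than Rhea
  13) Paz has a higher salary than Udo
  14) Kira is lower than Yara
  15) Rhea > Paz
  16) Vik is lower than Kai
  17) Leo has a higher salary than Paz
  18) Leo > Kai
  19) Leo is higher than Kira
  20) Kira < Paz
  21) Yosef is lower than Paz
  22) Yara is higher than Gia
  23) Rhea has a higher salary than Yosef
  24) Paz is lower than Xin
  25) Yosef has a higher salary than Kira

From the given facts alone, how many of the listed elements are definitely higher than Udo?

Directly above Udo: Paz, Kai, Xin, Yara.
One step further: Leo, Rhea (6 so far).
Nothing else is reachable above Udo; 6 in all.

6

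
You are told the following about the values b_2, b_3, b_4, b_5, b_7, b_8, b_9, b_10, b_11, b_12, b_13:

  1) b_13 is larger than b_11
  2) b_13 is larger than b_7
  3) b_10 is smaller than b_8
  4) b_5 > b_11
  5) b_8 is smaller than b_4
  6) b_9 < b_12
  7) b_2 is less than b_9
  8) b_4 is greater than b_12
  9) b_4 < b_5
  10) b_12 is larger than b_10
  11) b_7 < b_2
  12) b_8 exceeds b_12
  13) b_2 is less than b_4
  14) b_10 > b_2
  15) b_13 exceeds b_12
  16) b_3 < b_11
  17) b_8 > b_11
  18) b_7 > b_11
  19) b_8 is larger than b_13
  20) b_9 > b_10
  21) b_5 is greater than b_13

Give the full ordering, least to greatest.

b_3 < b_11 < b_7 < b_2 < b_10 < b_9 < b_12 < b_13 < b_8 < b_4 < b_5

Each adjacent pair is fixed by a given relation: b_3 < b_11; b_11 < b_7; b_7 < b_2; b_2 < b_10; b_10 < b_9; b_9 < b_12; b_12 < b_13; b_13 < b_8; b_8 < b_4; b_4 < b_5. Chaining them end to end gives the full order.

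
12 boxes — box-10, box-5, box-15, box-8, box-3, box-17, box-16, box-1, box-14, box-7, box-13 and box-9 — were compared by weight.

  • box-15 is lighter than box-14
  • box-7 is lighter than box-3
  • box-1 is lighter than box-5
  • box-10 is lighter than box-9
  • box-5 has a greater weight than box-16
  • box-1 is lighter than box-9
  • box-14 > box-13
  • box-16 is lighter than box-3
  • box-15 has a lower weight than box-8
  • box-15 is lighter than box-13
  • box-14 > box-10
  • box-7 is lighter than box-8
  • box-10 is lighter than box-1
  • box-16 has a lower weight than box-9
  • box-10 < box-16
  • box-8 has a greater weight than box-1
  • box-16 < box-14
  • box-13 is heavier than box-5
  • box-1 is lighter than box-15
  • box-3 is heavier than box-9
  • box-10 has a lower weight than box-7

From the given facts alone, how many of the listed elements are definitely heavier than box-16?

5

Directly above box-16: box-9, box-5, box-14, box-3.
One step further: box-13 (5 so far).
No other element is forced above box-16 by the given relations, so the count is 5.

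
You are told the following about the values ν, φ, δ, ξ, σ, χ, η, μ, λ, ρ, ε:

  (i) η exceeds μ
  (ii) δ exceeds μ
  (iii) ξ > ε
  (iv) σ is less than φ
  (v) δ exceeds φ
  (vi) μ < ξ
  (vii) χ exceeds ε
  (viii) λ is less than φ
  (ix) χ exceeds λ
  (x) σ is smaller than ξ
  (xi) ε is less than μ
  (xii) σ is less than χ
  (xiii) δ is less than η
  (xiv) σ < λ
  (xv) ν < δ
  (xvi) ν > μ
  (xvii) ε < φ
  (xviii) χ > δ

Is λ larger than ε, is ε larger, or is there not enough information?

Following every chain through ε: above ε we get μ, φ, ν, ξ, δ, η, χ.
λ is not reached, and no chain runs the other way from λ to ε.
So the given relations leave the order of ε and λ undetermined.

undetermined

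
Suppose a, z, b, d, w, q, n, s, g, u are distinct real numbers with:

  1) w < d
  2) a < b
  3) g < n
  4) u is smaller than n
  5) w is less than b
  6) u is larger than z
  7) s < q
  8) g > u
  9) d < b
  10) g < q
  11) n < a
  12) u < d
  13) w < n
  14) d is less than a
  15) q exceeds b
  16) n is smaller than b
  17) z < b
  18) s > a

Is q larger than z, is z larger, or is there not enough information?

q

The relevant relations are z < u; u < d; d < a; a < b; b < q.
Together: z < u < d < a < b < q.
So q is larger.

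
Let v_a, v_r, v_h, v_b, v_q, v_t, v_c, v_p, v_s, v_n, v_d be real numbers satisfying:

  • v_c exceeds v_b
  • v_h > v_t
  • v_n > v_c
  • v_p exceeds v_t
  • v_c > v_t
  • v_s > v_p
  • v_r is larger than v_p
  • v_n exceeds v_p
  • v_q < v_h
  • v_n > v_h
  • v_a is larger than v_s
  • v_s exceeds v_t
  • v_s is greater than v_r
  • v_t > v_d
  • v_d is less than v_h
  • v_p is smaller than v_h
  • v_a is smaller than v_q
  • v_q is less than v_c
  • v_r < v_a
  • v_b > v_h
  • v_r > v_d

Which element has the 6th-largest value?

Piecing the relations together gives one ordering: v_d < v_t < v_p < v_r < v_s < v_a < v_q < v_h < v_b < v_c < v_n.
Counting 6 from the largest end gives v_a.

v_a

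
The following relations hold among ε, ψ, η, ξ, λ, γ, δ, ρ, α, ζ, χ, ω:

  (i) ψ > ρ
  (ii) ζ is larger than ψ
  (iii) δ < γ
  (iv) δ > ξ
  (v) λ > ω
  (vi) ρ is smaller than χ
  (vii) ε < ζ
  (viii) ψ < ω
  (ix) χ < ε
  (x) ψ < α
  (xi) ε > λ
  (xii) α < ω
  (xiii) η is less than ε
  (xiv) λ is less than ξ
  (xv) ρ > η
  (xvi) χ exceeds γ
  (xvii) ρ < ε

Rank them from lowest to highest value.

η < ρ < ψ < α < ω < λ < ξ < δ < γ < χ < ε < ζ

Nothing is placed below η, so it is least; from there η < ρ; ρ < ψ; ψ < α; α < ω; ω < λ; λ < ξ; ξ < δ; δ < γ; γ < χ; χ < ε; ε < ζ, each given directly.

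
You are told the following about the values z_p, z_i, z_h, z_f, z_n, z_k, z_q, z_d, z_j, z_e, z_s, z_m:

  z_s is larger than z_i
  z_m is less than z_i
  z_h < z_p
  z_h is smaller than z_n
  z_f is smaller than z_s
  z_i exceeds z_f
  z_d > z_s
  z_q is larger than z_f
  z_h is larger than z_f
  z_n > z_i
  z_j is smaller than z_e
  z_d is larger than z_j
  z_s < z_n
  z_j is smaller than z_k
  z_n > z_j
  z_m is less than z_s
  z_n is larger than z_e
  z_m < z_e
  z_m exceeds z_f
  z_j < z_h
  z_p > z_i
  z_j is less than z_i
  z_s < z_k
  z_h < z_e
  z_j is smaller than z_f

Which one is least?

Chaining upward from z_j: directly above it, z_f, z_h, z_i, z_e, z_d, z_n, z_k; then z_m, z_p, z_s, z_q.
That covers every other element, and nothing is given below z_j, so z_j is the least.

z_j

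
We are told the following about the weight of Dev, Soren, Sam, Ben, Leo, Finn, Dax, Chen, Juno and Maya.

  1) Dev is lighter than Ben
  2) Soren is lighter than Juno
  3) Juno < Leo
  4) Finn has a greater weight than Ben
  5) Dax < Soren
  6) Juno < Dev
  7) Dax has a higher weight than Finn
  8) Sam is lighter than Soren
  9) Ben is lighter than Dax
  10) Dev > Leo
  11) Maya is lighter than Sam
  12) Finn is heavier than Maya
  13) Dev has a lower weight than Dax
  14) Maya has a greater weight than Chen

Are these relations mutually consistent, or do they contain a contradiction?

inconsistent

Chaining the given relations yields Soren < Juno < Leo < Dev < Ben < Finn < Dax, so Soren < Dax. But one relation states Dax < Soren. These cannot both hold.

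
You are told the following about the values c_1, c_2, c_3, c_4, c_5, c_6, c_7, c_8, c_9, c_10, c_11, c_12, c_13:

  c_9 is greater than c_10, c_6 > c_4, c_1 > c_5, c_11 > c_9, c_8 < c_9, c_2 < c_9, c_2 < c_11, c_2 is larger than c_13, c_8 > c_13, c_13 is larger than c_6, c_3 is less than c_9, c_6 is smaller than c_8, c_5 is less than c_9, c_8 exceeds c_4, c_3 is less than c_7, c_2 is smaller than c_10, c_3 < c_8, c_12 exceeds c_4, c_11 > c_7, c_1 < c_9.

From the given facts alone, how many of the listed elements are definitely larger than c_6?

6

From c_6 the given relations immediately reach c_13, c_8.
From those, c_2, c_9 — 4 in total.
From those, c_10, c_11 — 6 in total.
No other element is forced above c_6 by the given relations, so the count is 6.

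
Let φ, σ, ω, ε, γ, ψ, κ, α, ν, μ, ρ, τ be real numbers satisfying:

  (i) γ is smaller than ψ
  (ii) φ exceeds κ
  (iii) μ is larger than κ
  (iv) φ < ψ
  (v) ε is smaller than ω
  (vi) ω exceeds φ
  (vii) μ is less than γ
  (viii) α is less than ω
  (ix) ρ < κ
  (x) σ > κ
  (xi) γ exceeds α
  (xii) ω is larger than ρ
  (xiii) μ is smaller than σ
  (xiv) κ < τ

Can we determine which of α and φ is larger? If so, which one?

Following every chain through α: above α we get γ, ψ, ω.
φ is not reached, and no chain runs the other way from φ to α.
So the given relations leave the order of α and φ undetermined.

undetermined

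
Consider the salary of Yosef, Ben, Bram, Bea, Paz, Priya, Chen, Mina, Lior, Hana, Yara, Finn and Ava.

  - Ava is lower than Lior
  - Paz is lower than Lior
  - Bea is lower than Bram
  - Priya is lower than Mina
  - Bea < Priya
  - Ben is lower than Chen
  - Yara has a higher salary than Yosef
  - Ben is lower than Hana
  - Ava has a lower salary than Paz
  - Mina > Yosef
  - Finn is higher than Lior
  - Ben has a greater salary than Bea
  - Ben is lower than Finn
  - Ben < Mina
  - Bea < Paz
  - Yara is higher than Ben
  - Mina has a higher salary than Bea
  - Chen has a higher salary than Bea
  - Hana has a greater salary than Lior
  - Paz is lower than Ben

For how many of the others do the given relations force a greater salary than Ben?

From Ben the given relations immediately reach Finn, Yara, Mina, Chen, Hana.
No other element is forced above Ben by the given relations, so the count is 5.

5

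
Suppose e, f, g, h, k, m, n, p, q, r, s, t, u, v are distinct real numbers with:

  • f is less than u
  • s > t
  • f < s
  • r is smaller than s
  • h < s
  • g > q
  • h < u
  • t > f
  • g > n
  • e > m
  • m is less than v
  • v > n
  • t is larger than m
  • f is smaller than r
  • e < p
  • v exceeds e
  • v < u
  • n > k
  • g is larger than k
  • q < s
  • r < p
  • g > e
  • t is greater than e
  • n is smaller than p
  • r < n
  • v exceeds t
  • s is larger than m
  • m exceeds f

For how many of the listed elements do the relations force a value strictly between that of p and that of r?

Chaining upward from r reaches: n, g, v, s, u.
Chaining downward from p reaches: k, f, m, n, e.
Strictly between r and p are those in both lists: n — 1 element.

1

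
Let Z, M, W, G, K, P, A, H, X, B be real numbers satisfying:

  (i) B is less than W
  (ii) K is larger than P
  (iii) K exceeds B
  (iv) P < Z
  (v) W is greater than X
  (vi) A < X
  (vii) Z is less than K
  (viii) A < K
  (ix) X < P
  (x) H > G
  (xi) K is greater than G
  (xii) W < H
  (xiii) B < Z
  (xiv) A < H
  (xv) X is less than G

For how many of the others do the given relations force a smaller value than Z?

4

The elements the relations force below Z are A, X, B, P — no chain reaches any other.
That is 4.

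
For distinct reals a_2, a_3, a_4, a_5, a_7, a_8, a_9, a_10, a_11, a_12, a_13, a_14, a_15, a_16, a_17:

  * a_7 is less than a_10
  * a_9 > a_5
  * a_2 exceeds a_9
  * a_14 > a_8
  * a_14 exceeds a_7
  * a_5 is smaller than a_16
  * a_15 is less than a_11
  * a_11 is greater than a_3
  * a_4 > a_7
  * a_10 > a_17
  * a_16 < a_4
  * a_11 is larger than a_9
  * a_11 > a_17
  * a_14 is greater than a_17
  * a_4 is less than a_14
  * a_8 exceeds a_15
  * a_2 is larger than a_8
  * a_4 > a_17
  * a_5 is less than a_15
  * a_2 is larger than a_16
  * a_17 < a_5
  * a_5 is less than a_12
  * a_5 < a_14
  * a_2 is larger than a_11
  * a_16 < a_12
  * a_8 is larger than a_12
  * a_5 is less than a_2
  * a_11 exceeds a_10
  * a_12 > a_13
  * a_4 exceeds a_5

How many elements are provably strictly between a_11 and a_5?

Chaining upward from a_5 reaches: a_16, a_9, a_4, a_15, a_12, a_8, a_14, a_2.
Chaining downward from a_11 reaches: a_17, a_3, a_9, a_7, a_15, a_10.
Strictly between a_5 and a_11 are those in both lists: a_9, a_15 — 2 elements.

2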